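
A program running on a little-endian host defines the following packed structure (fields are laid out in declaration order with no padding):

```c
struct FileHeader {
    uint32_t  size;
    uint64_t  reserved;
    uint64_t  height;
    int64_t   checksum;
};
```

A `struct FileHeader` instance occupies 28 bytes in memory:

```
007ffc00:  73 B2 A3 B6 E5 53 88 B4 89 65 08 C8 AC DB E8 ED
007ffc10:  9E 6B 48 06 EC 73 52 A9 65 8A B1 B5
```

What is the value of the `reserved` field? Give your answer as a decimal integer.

`reserved` follows `size` (4 bytes), so it starts at byte offset 4 and occupies 8 bytes.
Bytes at offsets 4..11: E5 53 88 B4 89 65 08 C8.
In little-endian order the low byte comes first in memory.
Reassemble most-significant byte first: C8 08 65 89 B4 88 53 E5 → 0xC8086589B48853E5.
0xC8086589B48853E5 = 14413882249513030629.

14413882249513030629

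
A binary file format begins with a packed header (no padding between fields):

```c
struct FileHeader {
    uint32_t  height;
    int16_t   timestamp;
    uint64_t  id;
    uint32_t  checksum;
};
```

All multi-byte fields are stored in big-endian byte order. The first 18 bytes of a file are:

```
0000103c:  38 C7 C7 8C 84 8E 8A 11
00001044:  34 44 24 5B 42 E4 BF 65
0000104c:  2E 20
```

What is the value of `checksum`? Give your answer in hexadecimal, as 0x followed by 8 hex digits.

0xBF652E20

`checksum` follows `height` (4 B), `timestamp` (2 B), `id` (8 B), so it starts at offset 4 + 2 + 8 = 14 and occupies 4 bytes.
Bytes at offsets 14..17: BF 65 2E 20.
Big-endian stores the most-significant byte at the lowest address.
The bytes are already most-significant first: 0xBF652E20.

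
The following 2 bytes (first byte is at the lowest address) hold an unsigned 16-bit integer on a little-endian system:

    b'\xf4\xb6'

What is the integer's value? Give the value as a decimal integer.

Little-endian stores the least-significant byte at the lowest address.
Reassemble most-significant byte first: B6 F4 → 0xB6F4.
0xB6F4 = 46836.

46836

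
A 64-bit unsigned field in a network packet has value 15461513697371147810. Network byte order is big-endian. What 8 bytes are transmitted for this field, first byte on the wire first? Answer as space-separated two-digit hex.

15461513697371147810 in hexadecimal, padded to 64 bits, is 0xD69254CA05A4CE22.
Split into bytes (most-significant first): D6 92 54 CA 05 A4 CE 22.
In big-endian order the high byte comes first in memory.
So the memory order matches the most-significant-first order: D6 92 54 CA 05 A4 CE 22.

D6 92 54 CA 05 A4 CE 22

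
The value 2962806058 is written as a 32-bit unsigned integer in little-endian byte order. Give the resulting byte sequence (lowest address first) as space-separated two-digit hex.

2A D5 98 B0

2962806058 in hexadecimal, padded to 32 bits, is 0xB098D52A.
Split into bytes (most-significant first): B0 98 D5 2A.
Little-endian stores the least-significant byte at the lowest address.
So at ascending addresses the bytes are 2A D5 98 B0.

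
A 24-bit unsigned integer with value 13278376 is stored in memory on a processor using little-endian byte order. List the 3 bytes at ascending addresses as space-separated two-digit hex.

A8 9C CA

13278376 in hexadecimal, padded to 24 bits, is 0xCA9CA8.
Split into bytes (most-significant first): CA 9C A8.
Little-endian: lowest address holds the least-significant byte.
So at ascending addresses the bytes are A8 9C CA.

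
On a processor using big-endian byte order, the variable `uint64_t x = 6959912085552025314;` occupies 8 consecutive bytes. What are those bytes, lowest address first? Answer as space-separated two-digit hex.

60 96 93 2A A7 46 CE E2

6959912085552025314 in hexadecimal, padded to 64 bits, is 0x6096932AA746CEE2.
Split into bytes (most-significant first): 60 96 93 2A A7 46 CE E2.
Big-endian stores the most-significant byte at the lowest address.
So the memory order matches the most-significant-first order: 60 96 93 2A A7 46 CE E2.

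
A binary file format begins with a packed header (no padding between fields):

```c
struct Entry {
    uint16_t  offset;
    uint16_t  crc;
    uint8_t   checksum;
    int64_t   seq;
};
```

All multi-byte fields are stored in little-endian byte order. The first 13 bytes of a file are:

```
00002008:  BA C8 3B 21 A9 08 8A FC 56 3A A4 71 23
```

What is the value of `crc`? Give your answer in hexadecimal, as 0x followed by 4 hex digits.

0x213B

`crc` follows `offset` (2 bytes), so it starts at byte offset 2 and occupies 2 bytes.
Bytes at offsets 2..3: 3B 21.
Little-endian stores the least-significant byte at the lowest address.
Reassemble most-significant byte first: 21 3B → 0x213B.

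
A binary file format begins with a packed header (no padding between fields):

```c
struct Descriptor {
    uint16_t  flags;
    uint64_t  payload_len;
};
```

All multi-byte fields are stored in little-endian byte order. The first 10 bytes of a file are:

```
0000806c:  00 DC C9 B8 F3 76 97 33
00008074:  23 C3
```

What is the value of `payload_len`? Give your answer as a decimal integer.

`payload_len` follows `flags` (2 bytes), so it starts at byte offset 2 and occupies 8 bytes.
Bytes at offsets 2..9: C9 B8 F3 76 97 33 23 C3.
Little-endian: lowest address holds the least-significant byte.
Reassemble most-significant byte first: C3 23 33 97 76 F3 B8 C9 → 0xC323339776F3B8C9.
0xC323339776F3B8C9 = 14061139187209582793.

14061139187209582793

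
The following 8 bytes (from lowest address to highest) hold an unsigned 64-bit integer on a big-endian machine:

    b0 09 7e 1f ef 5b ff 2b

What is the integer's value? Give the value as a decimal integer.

12684808501090582315

Big-endian stores the most-significant byte at the lowest address.
The bytes are already most-significant first: 0xB0097E1FEF5BFF2B.
0xB0097E1FEF5BFF2B = 12684808501090582315.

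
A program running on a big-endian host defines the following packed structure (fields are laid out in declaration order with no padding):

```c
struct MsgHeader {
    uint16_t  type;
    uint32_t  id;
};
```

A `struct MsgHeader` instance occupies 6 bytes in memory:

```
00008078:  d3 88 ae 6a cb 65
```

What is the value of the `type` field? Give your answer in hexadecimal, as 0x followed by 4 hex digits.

0xD388

`type` is the first field, at byte offset 0, occupying 2 bytes.
Bytes at offsets 0..1: D3 88.
Big-endian stores the most-significant byte at the lowest address.
The bytes are already most-significant first: 0xD388.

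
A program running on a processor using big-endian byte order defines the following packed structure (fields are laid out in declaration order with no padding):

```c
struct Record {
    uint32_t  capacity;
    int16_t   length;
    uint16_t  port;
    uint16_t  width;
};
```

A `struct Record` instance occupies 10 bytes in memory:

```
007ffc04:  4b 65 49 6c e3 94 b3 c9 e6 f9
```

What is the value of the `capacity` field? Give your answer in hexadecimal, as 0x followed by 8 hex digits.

`capacity` is the first field, at byte offset 0, occupying 4 bytes.
Bytes at offsets 0..3: 4B 65 49 6C.
Big-endian: lowest address holds the most-significant byte.
The bytes are already most-significant first: 0x4B65496C.

0x4B65496C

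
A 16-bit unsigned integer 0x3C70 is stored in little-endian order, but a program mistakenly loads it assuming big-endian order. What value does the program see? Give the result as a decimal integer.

Stored little-endian, the bytes at ascending addresses are 70 3C.
Read back as big-endian, the last byte is least significant, giving 0x703C.
0x703C = 28732.

28732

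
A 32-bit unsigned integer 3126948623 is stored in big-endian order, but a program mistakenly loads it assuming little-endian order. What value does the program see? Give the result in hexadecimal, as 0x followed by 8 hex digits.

0x0F7361BA

3126948623 in 32-bit hexadecimal is 0xBA61730F.
Stored big-endian, the bytes at ascending addresses are BA 61 73 0F.
Read back as little-endian, the first byte is least significant, giving 0x0F7361BA.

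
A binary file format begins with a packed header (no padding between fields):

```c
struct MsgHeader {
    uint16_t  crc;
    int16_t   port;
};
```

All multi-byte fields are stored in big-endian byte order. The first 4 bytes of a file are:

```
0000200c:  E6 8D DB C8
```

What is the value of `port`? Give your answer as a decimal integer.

`port` follows `crc` (2 bytes), so it starts at byte offset 2 and occupies 2 bytes.
Bytes at offsets 2..3: DB C8.
In big-endian order the high byte comes first in memory.
The bytes are already most-significant first: 0xDBC8.
Top bit is set, so as a signed 16-bit value this is 0xDBC8 − 2^16 = -9272.

-9272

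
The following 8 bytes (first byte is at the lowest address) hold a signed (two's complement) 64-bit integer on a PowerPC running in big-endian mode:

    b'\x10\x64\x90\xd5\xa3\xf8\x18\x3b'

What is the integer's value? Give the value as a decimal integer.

1181228249531291707

In big-endian order the high byte comes first in memory.
The bytes are already most-significant first: 0x106490D5A3F8183B.
0x106490D5A3F8183B = 1181228249531291707.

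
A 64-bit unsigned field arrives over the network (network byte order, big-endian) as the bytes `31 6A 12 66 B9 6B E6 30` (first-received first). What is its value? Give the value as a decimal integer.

In big-endian order the high byte comes first in memory.
The bytes are already most-significant first: 0x316A1266B96BE630.
0x316A1266B96BE630 = 3560678687796618800.

3560678687796618800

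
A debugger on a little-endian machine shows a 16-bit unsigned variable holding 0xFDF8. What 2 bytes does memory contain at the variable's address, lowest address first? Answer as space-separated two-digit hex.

Split into bytes (most-significant first): FD F8.
Little-endian: lowest address holds the least-significant byte.
So at ascending addresses the bytes are F8 FD.

F8 FD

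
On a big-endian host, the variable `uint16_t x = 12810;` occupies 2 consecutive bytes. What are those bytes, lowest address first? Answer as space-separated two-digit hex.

32 0A

12810 in hexadecimal, padded to 16 bits, is 0x320A.
Split into bytes (most-significant first): 32 0A.
Big-endian stores the most-significant byte at the lowest address.
So the memory order matches the most-significant-first order: 32 0A.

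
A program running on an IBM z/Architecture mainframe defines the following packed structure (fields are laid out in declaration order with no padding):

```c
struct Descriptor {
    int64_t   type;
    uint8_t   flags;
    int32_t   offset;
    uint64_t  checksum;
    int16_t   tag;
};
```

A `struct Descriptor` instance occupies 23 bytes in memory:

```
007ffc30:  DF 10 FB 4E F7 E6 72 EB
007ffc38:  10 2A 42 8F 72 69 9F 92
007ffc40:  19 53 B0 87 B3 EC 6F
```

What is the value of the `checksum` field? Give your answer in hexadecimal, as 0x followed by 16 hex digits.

`checksum` follows `type` (8 B), `flags` (1 B), `offset` (4 B), so it starts at offset 8 + 1 + 4 = 13 and occupies 8 bytes.
Bytes at offsets 13..20: 69 9F 92 19 53 B0 87 B3.
In big-endian order the high byte comes first in memory.
The bytes are already most-significant first: 0x699F921953B087B3.

0x699F921953B087B3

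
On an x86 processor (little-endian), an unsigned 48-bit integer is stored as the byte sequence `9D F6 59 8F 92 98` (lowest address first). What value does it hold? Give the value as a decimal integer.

167755237684893

Little-endian: lowest address holds the least-significant byte.
Reassemble most-significant byte first: 98 92 8F 59 F6 9D → 0x98928F59F69D.
0x98928F59F69D = 167755237684893.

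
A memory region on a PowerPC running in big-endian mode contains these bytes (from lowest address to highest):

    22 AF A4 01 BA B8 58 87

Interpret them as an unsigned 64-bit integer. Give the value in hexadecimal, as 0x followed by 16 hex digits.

0x22AFA401BAB85887

Big-endian: lowest address holds the most-significant byte.
The bytes are already most-significant first: 0x22AFA401BAB85887.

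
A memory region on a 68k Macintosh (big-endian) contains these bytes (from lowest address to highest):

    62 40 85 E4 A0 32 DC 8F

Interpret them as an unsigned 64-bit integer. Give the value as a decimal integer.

7079805831213145231

Big-endian: lowest address holds the most-significant byte.
The bytes are already most-significant first: 0x624085E4A032DC8F.
0x624085E4A032DC8F = 7079805831213145231.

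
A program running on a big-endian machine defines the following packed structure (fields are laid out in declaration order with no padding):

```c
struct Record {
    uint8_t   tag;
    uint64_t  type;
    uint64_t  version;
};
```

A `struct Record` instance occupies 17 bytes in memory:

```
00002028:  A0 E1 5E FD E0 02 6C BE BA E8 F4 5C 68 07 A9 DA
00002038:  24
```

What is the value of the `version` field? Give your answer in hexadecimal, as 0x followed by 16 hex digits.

`version` follows `tag` (1 B), `type` (8 B), so it starts at offset 1 + 8 = 9 and occupies 8 bytes.
Bytes at offsets 9..16: E8 F4 5C 68 07 A9 DA 24.
In big-endian order the high byte comes first in memory.
The bytes are already most-significant first: 0xE8F45C6807A9DA24.

0xE8F45C6807A9DA24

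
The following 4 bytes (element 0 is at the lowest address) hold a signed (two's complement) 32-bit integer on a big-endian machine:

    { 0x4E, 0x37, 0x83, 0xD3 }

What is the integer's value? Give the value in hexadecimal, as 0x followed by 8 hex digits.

Big-endian: lowest address holds the most-significant byte.
The bytes are already most-significant first: 0x4E3783D3.

0x4E3783D3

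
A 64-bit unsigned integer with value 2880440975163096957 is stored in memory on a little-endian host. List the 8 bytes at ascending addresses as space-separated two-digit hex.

2880440975163096957 in hexadecimal, padded to 64 bits, is 0x27F961CE41137F7D.
Split into bytes (most-significant first): 27 F9 61 CE 41 13 7F 7D.
In little-endian order the low byte comes first in memory.
So at ascending addresses the bytes are 7D 7F 13 41 CE 61 F9 27.

7D 7F 13 41 CE 61 F9 27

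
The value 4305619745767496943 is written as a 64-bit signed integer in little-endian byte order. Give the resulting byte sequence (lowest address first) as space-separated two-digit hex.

EF 1C 61 BC 58 A2 C0 3B

4305619745767496943 in hexadecimal, padded to 64 bits, is 0x3BC0A258BC611CEF.
Split into bytes (most-significant first): 3B C0 A2 58 BC 61 1C EF.
In little-endian order the low byte comes first in memory.
So at ascending addresses the bytes are EF 1C 61 BC 58 A2 C0 3B.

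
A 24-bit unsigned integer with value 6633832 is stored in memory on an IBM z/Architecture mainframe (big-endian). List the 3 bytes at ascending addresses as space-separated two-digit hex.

6633832 in hexadecimal, padded to 24 bits, is 0x653968.
Split into bytes (most-significant first): 65 39 68.
In big-endian order the high byte comes first in memory.
So the memory order matches the most-significant-first order: 65 39 68.

65 39 68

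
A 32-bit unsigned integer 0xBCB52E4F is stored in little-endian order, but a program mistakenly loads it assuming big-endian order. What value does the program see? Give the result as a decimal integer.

Stored little-endian, the bytes at ascending addresses are 4F 2E B5 BC.
Read back as big-endian, the last byte is least significant, giving 0x4F2EB5BC.
0x4F2EB5BC = 1328461244.

1328461244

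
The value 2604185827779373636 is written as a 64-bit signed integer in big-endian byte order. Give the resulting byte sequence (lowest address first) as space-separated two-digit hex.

24 23 ED 36 79 E5 6A 44

2604185827779373636 in hexadecimal, padded to 64 bits, is 0x2423ED3679E56A44.
Split into bytes (most-significant first): 24 23 ED 36 79 E5 6A 44.
In big-endian order the high byte comes first in memory.
So the memory order matches the most-significant-first order: 24 23 ED 36 79 E5 6A 44.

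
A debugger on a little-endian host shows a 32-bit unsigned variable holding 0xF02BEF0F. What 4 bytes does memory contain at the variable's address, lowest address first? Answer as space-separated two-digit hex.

Split into bytes (most-significant first): F0 2B EF 0F.
In little-endian order the low byte comes first in memory.
So at ascending addresses the bytes are 0F EF 2B F0.

0F EF 2B F0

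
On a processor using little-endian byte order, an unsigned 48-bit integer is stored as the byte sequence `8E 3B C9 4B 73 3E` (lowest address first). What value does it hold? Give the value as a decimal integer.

68664913640334

In little-endian order the low byte comes first in memory.
Reassemble most-significant byte first: 3E 73 4B C9 3B 8E → 0x3E734BC93B8E.
0x3E734BC93B8E = 68664913640334.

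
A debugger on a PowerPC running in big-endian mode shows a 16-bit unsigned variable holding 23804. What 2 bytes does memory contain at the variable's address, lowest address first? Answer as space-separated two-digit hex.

5C FC

23804 in hexadecimal, padded to 16 bits, is 0x5CFC.
Split into bytes (most-significant first): 5C FC.
Big-endian: lowest address holds the most-significant byte.
So the memory order matches the most-significant-first order: 5C FC.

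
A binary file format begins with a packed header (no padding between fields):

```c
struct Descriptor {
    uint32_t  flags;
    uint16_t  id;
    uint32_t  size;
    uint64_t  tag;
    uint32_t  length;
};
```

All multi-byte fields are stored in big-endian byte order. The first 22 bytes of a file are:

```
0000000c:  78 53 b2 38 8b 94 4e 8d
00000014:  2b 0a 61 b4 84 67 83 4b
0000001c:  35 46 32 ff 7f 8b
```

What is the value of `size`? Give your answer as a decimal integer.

`size` follows `flags` (4 B), `id` (2 B), so it starts at offset 4 + 2 = 6 and occupies 4 bytes.
Bytes at offsets 6..9: 4E 8D 2B 0A.
Big-endian stores the most-significant byte at the lowest address.
The bytes are already most-significant first: 0x4E8D2B0A.
0x4E8D2B0A = 1317874442.

1317874442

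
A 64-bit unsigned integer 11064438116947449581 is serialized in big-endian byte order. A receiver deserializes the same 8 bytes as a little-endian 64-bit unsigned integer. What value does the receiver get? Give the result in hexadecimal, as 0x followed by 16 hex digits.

0xEDD6F16FD8C78C99

11064438116947449581 in 64-bit hexadecimal is 0x998CC7D86FF1D6ED.
Stored big-endian, the bytes at ascending addresses are 99 8C C7 D8 6F F1 D6 ED.
Read back as little-endian, the first byte is least significant, giving 0xEDD6F16FD8C78C99.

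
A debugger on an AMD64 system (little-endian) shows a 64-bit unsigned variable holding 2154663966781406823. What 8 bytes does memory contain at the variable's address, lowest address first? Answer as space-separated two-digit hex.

2154663966781406823 in hexadecimal, padded to 64 bits, is 0x1DE6E7763E56FE67.
Split into bytes (most-significant first): 1D E6 E7 76 3E 56 FE 67.
Little-endian stores the least-significant byte at the lowest address.
So at ascending addresses the bytes are 67 FE 56 3E 76 E7 E6 1D.

67 FE 56 3E 76 E7 E6 1D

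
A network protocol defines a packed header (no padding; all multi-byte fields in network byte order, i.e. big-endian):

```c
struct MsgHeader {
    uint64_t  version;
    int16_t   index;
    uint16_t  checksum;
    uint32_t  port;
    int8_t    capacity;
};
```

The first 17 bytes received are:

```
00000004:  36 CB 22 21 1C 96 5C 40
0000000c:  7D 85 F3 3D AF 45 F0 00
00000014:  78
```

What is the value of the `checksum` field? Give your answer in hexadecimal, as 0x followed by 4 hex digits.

0xF33D

`checksum` follows `version` (8 B), `index` (2 B), so it starts at offset 8 + 2 = 10 and occupies 2 bytes.
Bytes at offsets 10..11: F3 3D.
Big-endian stores the most-significant byte at the lowest address.
The bytes are already most-significant first: 0xF33D.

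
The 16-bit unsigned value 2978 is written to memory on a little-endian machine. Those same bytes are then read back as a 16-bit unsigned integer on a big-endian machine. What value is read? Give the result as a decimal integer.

41483

2978 in 16-bit hexadecimal is 0x0BA2.
Stored little-endian, the bytes at ascending addresses are A2 0B.
Read back as big-endian, the last byte is least significant, giving 0xA20B.
0xA20B = 41483.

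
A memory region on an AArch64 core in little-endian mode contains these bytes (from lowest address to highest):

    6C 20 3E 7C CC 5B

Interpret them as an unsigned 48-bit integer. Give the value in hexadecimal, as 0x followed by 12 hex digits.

0x5BCC7C3E206C

In little-endian order the low byte comes first in memory.
Reassemble most-significant byte first: 5B CC 7C 3E 20 6C → 0x5BCC7C3E206C.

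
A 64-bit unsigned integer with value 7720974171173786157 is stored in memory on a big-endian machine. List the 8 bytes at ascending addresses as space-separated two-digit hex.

7720974171173786157 in hexadecimal, padded to 64 bits, is 0x6B266919E8C7922D.
Split into bytes (most-significant first): 6B 26 69 19 E8 C7 92 2D.
In big-endian order the high byte comes first in memory.
So the memory order matches the most-significant-first order: 6B 26 69 19 E8 C7 92 2D.

6B 26 69 19 E8 C7 92 2D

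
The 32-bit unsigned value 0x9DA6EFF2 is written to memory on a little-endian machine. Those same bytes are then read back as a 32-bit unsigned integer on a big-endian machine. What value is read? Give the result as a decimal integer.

Stored little-endian, the bytes at ascending addresses are F2 EF A6 9D.
Read back as big-endian, the last byte is least significant, giving 0xF2EFA69D.
0xF2EFA69D = 4075792029.

4075792029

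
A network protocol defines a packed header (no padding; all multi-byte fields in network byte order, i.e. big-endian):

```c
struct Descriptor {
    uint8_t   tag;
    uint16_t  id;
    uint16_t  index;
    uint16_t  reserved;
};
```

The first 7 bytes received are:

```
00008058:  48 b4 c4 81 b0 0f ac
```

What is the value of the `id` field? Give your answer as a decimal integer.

46276

`id` follows `tag` (1 byte), so it starts at byte offset 1 and occupies 2 bytes.
Bytes at offsets 1..2: B4 C4.
Big-endian: lowest address holds the most-significant byte.
The bytes are already most-significant first: 0xB4C4.
0xB4C4 = 46276.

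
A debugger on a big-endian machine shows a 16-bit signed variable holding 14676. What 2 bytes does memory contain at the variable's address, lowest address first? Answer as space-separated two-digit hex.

39 54

14676 in hexadecimal, padded to 16 bits, is 0x3954.
Split into bytes (most-significant first): 39 54.
Big-endian stores the most-significant byte at the lowest address.
So the memory order matches the most-significant-first order: 39 54.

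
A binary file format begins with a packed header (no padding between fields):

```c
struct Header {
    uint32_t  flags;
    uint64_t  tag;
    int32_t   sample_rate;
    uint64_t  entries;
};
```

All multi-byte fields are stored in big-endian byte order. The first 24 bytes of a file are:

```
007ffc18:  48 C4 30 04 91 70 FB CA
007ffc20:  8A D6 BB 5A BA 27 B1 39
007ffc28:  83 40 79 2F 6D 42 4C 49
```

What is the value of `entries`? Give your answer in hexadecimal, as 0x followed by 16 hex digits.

0x8340792F6D424C49

`entries` follows `flags` (4 B), `tag` (8 B), `sample_rate` (4 B), so it starts at offset 4 + 8 + 4 = 16 and occupies 8 bytes.
Bytes at offsets 16..23: 83 40 79 2F 6D 42 4C 49.
Big-endian stores the most-significant byte at the lowest address.
The bytes are already most-significant first: 0x8340792F6D424C49.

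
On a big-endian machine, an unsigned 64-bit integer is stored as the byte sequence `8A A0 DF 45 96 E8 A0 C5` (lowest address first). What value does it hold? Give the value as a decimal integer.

9989229463485325509

Big-endian stores the most-significant byte at the lowest address.
The bytes are already most-significant first: 0x8AA0DF4596E8A0C5.
0x8AA0DF4596E8A0C5 = 9989229463485325509.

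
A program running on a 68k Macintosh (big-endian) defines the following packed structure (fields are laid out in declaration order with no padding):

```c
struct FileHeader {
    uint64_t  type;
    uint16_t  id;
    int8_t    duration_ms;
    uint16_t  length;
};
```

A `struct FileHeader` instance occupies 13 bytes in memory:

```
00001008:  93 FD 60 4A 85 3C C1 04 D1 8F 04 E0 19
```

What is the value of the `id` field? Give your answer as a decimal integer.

53647

`id` follows `type` (8 bytes), so it starts at byte offset 8 and occupies 2 bytes.
Bytes at offsets 8..9: D1 8F.
Big-endian: lowest address holds the most-significant byte.
The bytes are already most-significant first: 0xD18F.
0xD18F = 53647.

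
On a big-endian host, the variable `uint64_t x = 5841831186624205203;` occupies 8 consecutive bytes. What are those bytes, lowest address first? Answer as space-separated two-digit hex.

5841831186624205203 in hexadecimal, padded to 64 bits, is 0x51125A834C88D193.
Split into bytes (most-significant first): 51 12 5A 83 4C 88 D1 93.
In big-endian order the high byte comes first in memory.
So the memory order matches the most-significant-first order: 51 12 5A 83 4C 88 D1 93.

51 12 5A 83 4C 88 D1 93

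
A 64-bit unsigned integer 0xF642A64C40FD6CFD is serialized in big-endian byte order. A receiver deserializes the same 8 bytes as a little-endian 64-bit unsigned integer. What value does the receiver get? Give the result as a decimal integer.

Stored big-endian, the bytes at ascending addresses are F6 42 A6 4C 40 FD 6C FD.
Read back as little-endian, the first byte is least significant, giving 0xFD6CFD404CA642F6.
0xFD6CFD404CA642F6 = 18261249041686217462.

18261249041686217462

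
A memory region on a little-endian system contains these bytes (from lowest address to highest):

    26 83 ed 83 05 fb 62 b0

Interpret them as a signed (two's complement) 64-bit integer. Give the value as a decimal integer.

-5736746974209801434

Little-endian: lowest address holds the least-significant byte.
Reassemble most-significant byte first: B0 62 FB 05 83 ED 83 26 → 0xB062FB0583ED8326.
Top bit is set, so as a signed 64-bit value this is 0xB062FB0583ED8326 − 2^64 = -5736746974209801434.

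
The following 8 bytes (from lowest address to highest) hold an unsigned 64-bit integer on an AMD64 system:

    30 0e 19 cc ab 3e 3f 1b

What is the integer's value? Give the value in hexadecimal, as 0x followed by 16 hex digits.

Little-endian: lowest address holds the least-significant byte.
Reassemble most-significant byte first: 1B 3F 3E AB CC 19 0E 30 → 0x1B3F3EABCC190E30.

0x1B3F3EABCC190E30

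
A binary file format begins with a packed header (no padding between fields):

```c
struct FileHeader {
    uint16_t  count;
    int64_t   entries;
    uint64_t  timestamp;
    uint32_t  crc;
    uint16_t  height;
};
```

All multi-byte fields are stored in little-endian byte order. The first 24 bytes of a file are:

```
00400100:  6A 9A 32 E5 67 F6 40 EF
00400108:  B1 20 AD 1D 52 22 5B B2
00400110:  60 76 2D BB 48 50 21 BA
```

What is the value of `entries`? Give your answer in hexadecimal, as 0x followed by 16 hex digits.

0x20B1EF40F667E532

`entries` follows `count` (2 bytes), so it starts at byte offset 2 and occupies 8 bytes.
Bytes at offsets 2..9: 32 E5 67 F6 40 EF B1 20.
In little-endian order the low byte comes first in memory.
Reassemble most-significant byte first: 20 B1 EF 40 F6 67 E5 32 → 0x20B1EF40F667E532.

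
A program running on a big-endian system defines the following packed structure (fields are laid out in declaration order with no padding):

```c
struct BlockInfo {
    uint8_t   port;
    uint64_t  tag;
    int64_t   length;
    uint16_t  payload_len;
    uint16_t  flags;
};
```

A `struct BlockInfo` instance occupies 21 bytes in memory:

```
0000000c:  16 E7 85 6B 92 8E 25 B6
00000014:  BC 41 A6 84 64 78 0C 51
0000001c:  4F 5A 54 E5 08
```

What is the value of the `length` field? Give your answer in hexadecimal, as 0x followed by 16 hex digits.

`length` follows `port` (1 B), `tag` (8 B), so it starts at offset 1 + 8 = 9 and occupies 8 bytes.
Bytes at offsets 9..16: 41 A6 84 64 78 0C 51 4F.
Big-endian: lowest address holds the most-significant byte.
The bytes are already most-significant first: 0x41A68464780C514F.

0x41A68464780C514F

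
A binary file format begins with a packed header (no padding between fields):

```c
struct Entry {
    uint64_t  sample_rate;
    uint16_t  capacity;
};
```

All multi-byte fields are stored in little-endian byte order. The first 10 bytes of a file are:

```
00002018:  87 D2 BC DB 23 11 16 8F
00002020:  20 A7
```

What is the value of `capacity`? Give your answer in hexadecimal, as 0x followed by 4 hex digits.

0xA720

`capacity` follows `sample_rate` (8 bytes), so it starts at byte offset 8 and occupies 2 bytes.
Bytes at offsets 8..9: 20 A7.
Little-endian stores the least-significant byte at the lowest address.
Reassemble most-significant byte first: A7 20 → 0xA720.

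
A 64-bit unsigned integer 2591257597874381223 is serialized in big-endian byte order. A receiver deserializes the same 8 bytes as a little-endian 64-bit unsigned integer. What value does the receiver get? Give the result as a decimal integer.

2591257597874381223 in 64-bit hexadecimal is 0x23F5FF0E62D5A1A7.
Stored big-endian, the bytes at ascending addresses are 23 F5 FF 0E 62 D5 A1 A7.
Read back as little-endian, the first byte is least significant, giving 0xA7A1D5620EFFF523.
0xA7A1D5620EFFF523 = 12079170292719547683.

12079170292719547683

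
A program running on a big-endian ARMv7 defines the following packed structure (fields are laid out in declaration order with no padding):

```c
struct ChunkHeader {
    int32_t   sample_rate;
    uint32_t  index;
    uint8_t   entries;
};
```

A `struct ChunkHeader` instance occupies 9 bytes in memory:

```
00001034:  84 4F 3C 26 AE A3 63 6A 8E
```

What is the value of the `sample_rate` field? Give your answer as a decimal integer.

-2075182042

`sample_rate` is the first field, at byte offset 0, occupying 4 bytes.
Bytes at offsets 0..3: 84 4F 3C 26.
Big-endian stores the most-significant byte at the lowest address.
The bytes are already most-significant first: 0x844F3C26.
Top bit is set, so as a signed 32-bit value this is 0x844F3C26 − 2^32 = -2075182042.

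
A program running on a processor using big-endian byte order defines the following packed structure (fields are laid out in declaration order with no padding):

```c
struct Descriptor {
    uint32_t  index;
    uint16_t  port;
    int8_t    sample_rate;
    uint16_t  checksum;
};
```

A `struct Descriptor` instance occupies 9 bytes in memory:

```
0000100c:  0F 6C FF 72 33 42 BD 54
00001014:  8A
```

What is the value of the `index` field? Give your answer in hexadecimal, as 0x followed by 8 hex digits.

0x0F6CFF72

`index` is the first field, at byte offset 0, occupying 4 bytes.
Bytes at offsets 0..3: 0F 6C FF 72.
Big-endian stores the most-significant byte at the lowest address.
The bytes are already most-significant first: 0x0F6CFF72.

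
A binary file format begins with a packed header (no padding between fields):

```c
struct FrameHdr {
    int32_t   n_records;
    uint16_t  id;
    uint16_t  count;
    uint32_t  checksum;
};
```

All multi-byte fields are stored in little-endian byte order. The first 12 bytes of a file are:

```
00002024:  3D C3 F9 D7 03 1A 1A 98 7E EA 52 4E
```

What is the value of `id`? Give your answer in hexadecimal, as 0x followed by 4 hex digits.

`id` follows `n_records` (4 bytes), so it starts at byte offset 4 and occupies 2 bytes.
Bytes at offsets 4..5: 03 1A.
In little-endian order the low byte comes first in memory.
Reassemble most-significant byte first: 1A 03 → 0x1A03.

0x1A03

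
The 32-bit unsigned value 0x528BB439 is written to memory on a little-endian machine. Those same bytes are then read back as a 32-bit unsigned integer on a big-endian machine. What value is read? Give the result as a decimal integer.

Stored little-endian, the bytes at ascending addresses are 39 B4 8B 52.
Read back as big-endian, the last byte is least significant, giving 0x39B48B52.
0x39B48B52 = 968133458.

968133458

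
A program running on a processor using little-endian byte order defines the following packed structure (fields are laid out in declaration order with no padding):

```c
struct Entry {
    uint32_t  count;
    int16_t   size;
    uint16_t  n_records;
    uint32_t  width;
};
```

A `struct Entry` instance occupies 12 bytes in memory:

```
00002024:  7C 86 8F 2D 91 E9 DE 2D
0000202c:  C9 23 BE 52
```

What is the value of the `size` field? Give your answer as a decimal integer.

`size` follows `count` (4 bytes), so it starts at byte offset 4 and occupies 2 bytes.
Bytes at offsets 4..5: 91 E9.
Little-endian stores the least-significant byte at the lowest address.
Reassemble most-significant byte first: E9 91 → 0xE991.
Top bit is set, so as a signed 16-bit value this is 0xE991 − 2^16 = -5743.

-5743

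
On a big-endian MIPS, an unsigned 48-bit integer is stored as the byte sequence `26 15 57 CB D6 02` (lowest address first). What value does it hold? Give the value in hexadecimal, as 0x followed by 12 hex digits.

Big-endian stores the most-significant byte at the lowest address.
The bytes are already most-significant first: 0x261557CBD602.

0x261557CBD602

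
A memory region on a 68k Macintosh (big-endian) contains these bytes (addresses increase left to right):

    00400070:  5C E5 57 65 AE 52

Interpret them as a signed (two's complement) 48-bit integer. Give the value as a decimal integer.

102140083547730

In big-endian order the high byte comes first in memory.
The bytes are already most-significant first: 0x5CE55765AE52.
0x5CE55765AE52 = 102140083547730.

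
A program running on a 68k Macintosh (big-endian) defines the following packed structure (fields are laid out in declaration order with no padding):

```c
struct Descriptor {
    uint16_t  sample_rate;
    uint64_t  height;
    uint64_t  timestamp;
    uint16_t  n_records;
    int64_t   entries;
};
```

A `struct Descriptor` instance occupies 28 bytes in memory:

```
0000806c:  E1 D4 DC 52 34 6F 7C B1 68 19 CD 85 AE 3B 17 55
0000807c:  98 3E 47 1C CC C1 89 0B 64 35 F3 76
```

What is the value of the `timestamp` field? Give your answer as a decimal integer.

`timestamp` follows `sample_rate` (2 B), `height` (8 B), so it starts at offset 2 + 8 = 10 and occupies 8 bytes.
Bytes at offsets 10..17: CD 85 AE 3B 17 55 98 3E.
Big-endian: lowest address holds the most-significant byte.
The bytes are already most-significant first: 0xCD85AE3B1755983E.
0xCD85AE3B1755983E = 14809434518495533118.

14809434518495533118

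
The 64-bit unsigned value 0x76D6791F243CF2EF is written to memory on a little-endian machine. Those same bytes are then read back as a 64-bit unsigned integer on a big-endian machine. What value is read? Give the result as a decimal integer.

17289948045273323126

Stored little-endian, the bytes at ascending addresses are EF F2 3C 24 1F 79 D6 76.
Read back as big-endian, the last byte is least significant, giving 0xEFF23C241F79D676.
0xEFF23C241F79D676 = 17289948045273323126.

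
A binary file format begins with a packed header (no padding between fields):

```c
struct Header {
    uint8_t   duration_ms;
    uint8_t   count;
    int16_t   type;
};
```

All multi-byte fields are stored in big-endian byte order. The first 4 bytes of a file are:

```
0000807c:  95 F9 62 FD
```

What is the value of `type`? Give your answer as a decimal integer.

25341

`type` follows `duration_ms` (1 B), `count` (1 B), so it starts at offset 1 + 1 = 2 and occupies 2 bytes.
Bytes at offsets 2..3: 62 FD.
Big-endian: lowest address holds the most-significant byte.
The bytes are already most-significant first: 0x62FD.
0x62FD = 25341.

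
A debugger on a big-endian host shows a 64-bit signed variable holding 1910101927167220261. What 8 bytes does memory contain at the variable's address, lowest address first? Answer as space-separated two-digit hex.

1A 82 0B 95 25 97 5A 25

1910101927167220261 in hexadecimal, padded to 64 bits, is 0x1A820B9525975A25.
Split into bytes (most-significant first): 1A 82 0B 95 25 97 5A 25.
In big-endian order the high byte comes first in memory.
So the memory order matches the most-significant-first order: 1A 82 0B 95 25 97 5A 25.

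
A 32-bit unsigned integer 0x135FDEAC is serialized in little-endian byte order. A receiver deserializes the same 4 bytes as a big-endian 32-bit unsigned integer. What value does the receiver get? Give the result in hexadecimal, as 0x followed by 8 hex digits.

Stored little-endian, the bytes at ascending addresses are AC DE 5F 13.
Read back as big-endian, the last byte is least significant, giving 0xACDE5F13.

0xACDE5F13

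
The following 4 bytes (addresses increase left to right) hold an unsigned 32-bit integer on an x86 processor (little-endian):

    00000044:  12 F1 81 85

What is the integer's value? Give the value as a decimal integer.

In little-endian order the low byte comes first in memory.
Reassemble most-significant byte first: 85 81 F1 12 → 0x8581F112.
0x8581F112 = 2239885586.

2239885586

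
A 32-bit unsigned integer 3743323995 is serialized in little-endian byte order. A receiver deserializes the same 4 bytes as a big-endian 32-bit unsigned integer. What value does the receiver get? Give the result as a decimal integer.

3743323995 in 32-bit hexadecimal is 0xDF1E975B.
Stored little-endian, the bytes at ascending addresses are 5B 97 1E DF.
Read back as big-endian, the last byte is least significant, giving 0x5B971EDF.
0x5B971EDF = 1536630495.

1536630495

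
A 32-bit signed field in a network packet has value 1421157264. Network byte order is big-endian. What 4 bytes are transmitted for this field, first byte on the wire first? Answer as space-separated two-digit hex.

54 B5 23 90

1421157264 in hexadecimal, padded to 32 bits, is 0x54B52390.
Split into bytes (most-significant first): 54 B5 23 90.
In big-endian order the high byte comes first in memory.
So the memory order matches the most-significant-first order: 54 B5 23 90.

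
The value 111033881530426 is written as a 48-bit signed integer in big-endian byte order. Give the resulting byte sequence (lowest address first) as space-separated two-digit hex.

111033881530426 in hexadecimal, padded to 48 bits, is 0x64FC1711103A.
Split into bytes (most-significant first): 64 FC 17 11 10 3A.
Big-endian stores the most-significant byte at the lowest address.
So the memory order matches the most-significant-first order: 64 FC 17 11 10 3A.

64 FC 17 11 10 3A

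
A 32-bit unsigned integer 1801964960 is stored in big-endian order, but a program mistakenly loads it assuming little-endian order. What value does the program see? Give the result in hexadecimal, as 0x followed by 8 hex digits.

1801964960 in 32-bit hexadecimal is 0x6B67CDA0.
Stored big-endian, the bytes at ascending addresses are 6B 67 CD A0.
Read back as little-endian, the first byte is least significant, giving 0xA0CD676B.

0xA0CD676B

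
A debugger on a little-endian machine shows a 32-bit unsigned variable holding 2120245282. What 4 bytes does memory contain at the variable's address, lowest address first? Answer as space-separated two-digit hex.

2120245282 in hexadecimal, padded to 32 bits, is 0x7E606022.
Split into bytes (most-significant first): 7E 60 60 22.
Little-endian stores the least-significant byte at the lowest address.
So at ascending addresses the bytes are 22 60 60 7E.

22 60 60 7E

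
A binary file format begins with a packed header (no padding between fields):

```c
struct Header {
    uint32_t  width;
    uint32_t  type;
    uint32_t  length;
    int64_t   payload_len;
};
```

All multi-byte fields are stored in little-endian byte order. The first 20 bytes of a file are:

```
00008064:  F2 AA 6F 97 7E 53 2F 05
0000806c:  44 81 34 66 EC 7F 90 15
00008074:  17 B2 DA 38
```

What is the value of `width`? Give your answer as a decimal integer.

`width` is the first field, at byte offset 0, occupying 4 bytes.
Bytes at offsets 0..3: F2 AA 6F 97.
Little-endian stores the least-significant byte at the lowest address.
Reassemble most-significant byte first: 97 6F AA F2 → 0x976FAAF2.
0x976FAAF2 = 2540677874.

2540677874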